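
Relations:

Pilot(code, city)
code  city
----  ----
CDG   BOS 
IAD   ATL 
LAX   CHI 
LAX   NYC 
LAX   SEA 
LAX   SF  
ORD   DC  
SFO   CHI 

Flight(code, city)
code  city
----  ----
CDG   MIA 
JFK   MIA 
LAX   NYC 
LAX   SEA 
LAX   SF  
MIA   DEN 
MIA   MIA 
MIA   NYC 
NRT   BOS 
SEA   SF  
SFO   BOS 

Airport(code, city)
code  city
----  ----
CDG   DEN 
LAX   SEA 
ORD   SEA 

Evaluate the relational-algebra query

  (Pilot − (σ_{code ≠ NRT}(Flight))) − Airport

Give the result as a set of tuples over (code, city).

{(CDG, BOS), (IAD, ATL), (LAX, CHI), (ORD, DC), (SFO, CHI)}

σ[code ≠ NRT]: keep tuples satisfying code ≠ NRT → {(CDG, MIA), (JFK, MIA), (LAX, NYC), (LAX, SEA), (LAX, SF), (MIA, DEN), (MIA, MIA), (MIA, NYC), (SEA, SF), (SFO, BOS)}
Set difference of the two operands is {(CDG, BOS), (IAD, ATL), (LAX, CHI), (ORD, DC), (SFO, CHI)}.
Set difference of the two operands is {(CDG, BOS), (IAD, ATL), (LAX, CHI), (ORD, DC), (SFO, CHI)}.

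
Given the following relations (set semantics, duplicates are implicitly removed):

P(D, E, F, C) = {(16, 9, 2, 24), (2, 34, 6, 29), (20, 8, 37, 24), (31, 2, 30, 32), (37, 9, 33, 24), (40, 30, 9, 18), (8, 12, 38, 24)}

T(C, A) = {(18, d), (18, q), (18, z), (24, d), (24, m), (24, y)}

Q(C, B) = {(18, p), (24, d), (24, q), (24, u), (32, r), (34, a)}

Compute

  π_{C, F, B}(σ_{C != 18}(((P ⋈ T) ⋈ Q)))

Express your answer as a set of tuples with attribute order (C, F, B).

P ⋈ T (natural join on C): {(16, 9, 2, 24, d), (16, 9, 2, 24, m), (16, 9, 2, 24, y), (20, 8, 37, 24, d), (20, 8, 37, 24, m), (20, 8, 37, 24, y), (37, 9, 33, 24, d), (37, 9, 33, 24, m), (37, 9, 33, 24, y), (40, 30, 9, 18, d), (40, 30, 9, 18, q), (40, 30, 9, 18, z), (8, 12, 38, 24, d), (8, 12, 38, 24, m), (8, 12, 38, 24, y)}
(P ⋈ T) ⋈ Q (natural join on C): {(16, 9, 2, 24, d, d), (16, 9, 2, 24, d, q), (16, 9, 2, 24, d, u), (16, 9, 2, 24, m, d), (16, 9, 2, 24, m, q), (16, 9, 2, 24, m, u), (16, 9, 2, 24, y, d), (16, 9, 2, 24, y, q), (16, 9, 2, 24, y, u), (20, 8, 37, 24, d, d), (20, 8, 37, 24, d, q), (20, 8, 37, 24, d, u), (20, 8, 37, 24, m, d), (20, 8, 37, 24, m, q), (20, 8, 37, 24, m, u), (20, 8, 37, 24, y, d), (20, 8, 37, 24, y, q), (20, 8, 37, 24, y, u), (37, 9, 33, 24, d, d), (37, 9, 33, 24, d, q), (37, 9, 33, 24, d, u), (37, 9, 33, 24, m, d), (37, 9, 33, 24, m, q), (37, 9, 33, 24, m, u), (37, 9, 33, 24, y, d), (37, 9, 33, 24, y, q), (37, 9, 33, 24, y, u), (40, 30, 9, 18, d, p), (40, 30, 9, 18, q, p), (40, 30, 9, 18, z, p), (8, 12, 38, 24, d, d), (8, 12, 38, 24, d, q), (8, 12, 38, 24, d, u), (8, 12, 38, 24, m, d), (8, 12, 38, 24, m, q), (8, 12, 38, 24, m, u), (8, 12, 38, 24, y, d), (8, 12, 38, 24, y, q), (8, 12, 38, 24, y, u)}
σ[C != 18]: keep tuples satisfying C != 18 → {(16, 9, 2, 24, d, d), (16, 9, 2, 24, d, q), (16, 9, 2, 24, d, u), (16, 9, 2, 24, m, d), (16, 9, 2, 24, m, q), (16, 9, 2, 24, m, u), (16, 9, 2, 24, y, d), (16, 9, 2, 24, y, q), (16, 9, 2, 24, y, u), (20, 8, 37, 24, d, d), (20, 8, 37, 24, d, q), (20, 8, 37, 24, d, u), (20, 8, 37, 24, m, d), (20, 8, 37, 24, m, q), (20, 8, 37, 24, m, u), (20, 8, 37, 24, y, d), (20, 8, 37, 24, y, q), (20, 8, 37, 24, y, u), (37, 9, 33, 24, d, d), (37, 9, 33, 24, d, q), (37, 9, 33, 24, d, u), (37, 9, 33, 24, m, d), (37, 9, 33, 24, m, q), (37, 9, 33, 24, m, u), (37, 9, 33, 24, y, d), (37, 9, 33, 24, y, q), (37, 9, 33, 24, y, u), (8, 12, 38, 24, d, d), (8, 12, 38, 24, d, q), (8, 12, 38, 24, d, u), (8, 12, 38, 24, m, d), (8, 12, 38, 24, m, q), (8, 12, 38, 24, m, u), (8, 12, 38, 24, y, d), (8, 12, 38, 24, y, q), (8, 12, 38, 24, y, u)}
Projecting to C, F, B (24 duplicate(s) eliminated): {(24, 2, d), (24, 2, q), (24, 2, u), (24, 33, d), (24, 33, q), (24, 33, u), (24, 37, d), (24, 37, q), (24, 37, u), (24, 38, d), (24, 38, q), (24, 38, u)}

{(24, 2, d), (24, 2, q), (24, 2, u), (24, 33, d), (24, 33, q), (24, 33, u), (24, 37, d), (24, 37, q), (24, 37, u), (24, 38, d), (24, 38, q), (24, 38, u)}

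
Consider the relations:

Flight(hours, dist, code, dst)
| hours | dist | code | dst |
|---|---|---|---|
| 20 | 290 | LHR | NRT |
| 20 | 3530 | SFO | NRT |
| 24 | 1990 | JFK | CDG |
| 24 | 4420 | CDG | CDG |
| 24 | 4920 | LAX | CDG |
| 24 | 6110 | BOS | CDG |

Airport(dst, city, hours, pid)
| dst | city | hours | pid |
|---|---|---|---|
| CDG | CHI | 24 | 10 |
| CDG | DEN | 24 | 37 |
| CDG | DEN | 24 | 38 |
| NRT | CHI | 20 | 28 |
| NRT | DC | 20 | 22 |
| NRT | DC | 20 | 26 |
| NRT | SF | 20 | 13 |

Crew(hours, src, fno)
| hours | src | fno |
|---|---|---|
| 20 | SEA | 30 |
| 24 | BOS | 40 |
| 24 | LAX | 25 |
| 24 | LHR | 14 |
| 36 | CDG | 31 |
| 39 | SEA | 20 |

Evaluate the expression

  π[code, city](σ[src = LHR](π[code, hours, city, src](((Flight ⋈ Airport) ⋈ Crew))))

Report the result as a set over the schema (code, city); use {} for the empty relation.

Natural join on hours, dst: {(20, 290, LHR, NRT, CHI, 28), (20, 290, LHR, NRT, DC, 22), (20, 290, LHR, NRT, DC, 26), (20, 290, LHR, NRT, SF, 13), (20, 3530, SFO, NRT, CHI, 28), (20, 3530, SFO, NRT, DC, 22), (20, 3530, SFO, NRT, DC, 26), (20, 3530, SFO, NRT, SF, 13), (24, 1990, JFK, CDG, CHI, 10), (24, 1990, JFK, CDG, DEN, 37), (24, 1990, JFK, CDG, DEN, 38), (24, 4420, CDG, CDG, CHI, 10), (24, 4420, CDG, CDG, DEN, 37), (24, 4420, CDG, CDG, DEN, 38), (24, 4920, LAX, CDG, CHI, 10), (24, 4920, LAX, CDG, DEN, 37), (24, 4920, LAX, CDG, DEN, 38), (24, 6110, BOS, CDG, CHI, 10), (24, 6110, BOS, CDG, DEN, 37), (24, 6110, BOS, CDG, DEN, 38)}
Natural join on hours: {(20, 290, LHR, NRT, CHI, 28, SEA, 30), (20, 290, LHR, NRT, DC, 22, SEA, 30), (20, 290, LHR, NRT, DC, 26, SEA, 30), (20, 290, LHR, NRT, SF, 13, SEA, 30), (20, 3530, SFO, NRT, CHI, 28, SEA, 30), (20, 3530, SFO, NRT, DC, 22, SEA, 30), (20, 3530, SFO, NRT, DC, 26, SEA, 30), (20, 3530, SFO, NRT, SF, 13, SEA, 30), (24, 1990, JFK, CDG, CHI, 10, BOS, 40), (24, 1990, JFK, CDG, CHI, 10, LAX, 25), (24, 1990, JFK, CDG, CHI, 10, LHR, 14), (24, 1990, JFK, CDG, DEN, 37, BOS, 40), (24, 1990, JFK, CDG, DEN, 37, LAX, 25), (24, 1990, JFK, CDG, DEN, 37, LHR, 14), (24, 1990, JFK, CDG, DEN, 38, BOS, 40), (24, 1990, JFK, CDG, DEN, 38, LAX, 25), (24, 1990, JFK, CDG, DEN, 38, LHR, 14), (24, 4420, CDG, CDG, CHI, 10, BOS, 40), (24, 4420, CDG, CDG, CHI, 10, LAX, 25), (24, 4420, CDG, CDG, CHI, 10, LHR, 14), (24, 4420, CDG, CDG, DEN, 37, BOS, 40), (24, 4420, CDG, CDG, DEN, 37, LAX, 25), (24, 4420, CDG, CDG, DEN, 37, LHR, 14), (24, 4420, CDG, CDG, DEN, 38, BOS, 40), (24, 4420, CDG, CDG, DEN, 38, LAX, 25), (24, 4420, CDG, CDG, DEN, 38, LHR, 14), (24, 4920, LAX, CDG, CHI, 10, BOS, 40), (24, 4920, LAX, CDG, CHI, 10, LAX, 25), (24, 4920, LAX, CDG, CHI, 10, LHR, 14), (24, 4920, LAX, CDG, DEN, 37, BOS, 40), (24, 4920, LAX, CDG, DEN, 37, LAX, 25), (24, 4920, LAX, CDG, DEN, 37, LHR, 14), (24, 4920, LAX, CDG, DEN, 38, BOS, 40), (24, 4920, LAX, CDG, DEN, 38, LAX, 25), (24, 4920, LAX, CDG, DEN, 38, LHR, 14), (24, 6110, BOS, CDG, CHI, 10, BOS, 40), (24, 6110, BOS, CDG, CHI, 10, LAX, 25), (24, 6110, BOS, CDG, CHI, 10, LHR, 14), (24, 6110, BOS, CDG, DEN, 37, BOS, 40), (24, 6110, BOS, CDG, DEN, 37, LAX, 25), (24, 6110, BOS, CDG, DEN, 37, LHR, 14), (24, 6110, BOS, CDG, DEN, 38, BOS, 40), (24, 6110, BOS, CDG, DEN, 38, LAX, 25), (24, 6110, BOS, CDG, DEN, 38, LHR, 14)}
Projecting to code, hours, city, src (14 duplicate(s) eliminated): {(BOS, 24, CHI, BOS), (BOS, 24, CHI, LAX), (BOS, 24, CHI, LHR), (BOS, 24, DEN, BOS), (BOS, 24, DEN, LAX), (BOS, 24, DEN, LHR), (CDG, 24, CHI, BOS), (CDG, 24, CHI, LAX), (CDG, 24, CHI, LHR), (CDG, 24, DEN, BOS), (CDG, 24, DEN, LAX), (CDG, 24, DEN, LHR), (JFK, 24, CHI, BOS), (JFK, 24, CHI, LAX), (JFK, 24, CHI, LHR), (JFK, 24, DEN, BOS), (JFK, 24, DEN, LAX), (JFK, 24, DEN, LHR), (LAX, 24, CHI, BOS), (LAX, 24, CHI, LAX), (LAX, 24, CHI, LHR), (LAX, 24, DEN, BOS), (LAX, 24, DEN, LAX), (LAX, 24, DEN, LHR), (LHR, 20, CHI, SEA), (LHR, 20, DC, SEA), (LHR, 20, SF, SEA), (SFO, 20, CHI, SEA), (SFO, 20, DC, SEA), (SFO, 20, SF, SEA)}
σ[src = LHR]: keep tuples satisfying src = LHR → {(BOS, 24, CHI, LHR), (BOS, 24, DEN, LHR), (CDG, 24, CHI, LHR), (CDG, 24, DEN, LHR), (JFK, 24, CHI, LHR), (JFK, 24, DEN, LHR), (LAX, 24, CHI, LHR), (LAX, 24, DEN, LHR)}
Projecting to code, city: {(BOS, CHI), (BOS, DEN), (CDG, CHI), (CDG, DEN), (JFK, CHI), (JFK, DEN), (LAX, CHI), (LAX, DEN)}

{(BOS, CHI), (BOS, DEN), (CDG, CHI), (CDG, DEN), (JFK, CHI), (JFK, DEN), (LAX, CHI), (LAX, DEN)}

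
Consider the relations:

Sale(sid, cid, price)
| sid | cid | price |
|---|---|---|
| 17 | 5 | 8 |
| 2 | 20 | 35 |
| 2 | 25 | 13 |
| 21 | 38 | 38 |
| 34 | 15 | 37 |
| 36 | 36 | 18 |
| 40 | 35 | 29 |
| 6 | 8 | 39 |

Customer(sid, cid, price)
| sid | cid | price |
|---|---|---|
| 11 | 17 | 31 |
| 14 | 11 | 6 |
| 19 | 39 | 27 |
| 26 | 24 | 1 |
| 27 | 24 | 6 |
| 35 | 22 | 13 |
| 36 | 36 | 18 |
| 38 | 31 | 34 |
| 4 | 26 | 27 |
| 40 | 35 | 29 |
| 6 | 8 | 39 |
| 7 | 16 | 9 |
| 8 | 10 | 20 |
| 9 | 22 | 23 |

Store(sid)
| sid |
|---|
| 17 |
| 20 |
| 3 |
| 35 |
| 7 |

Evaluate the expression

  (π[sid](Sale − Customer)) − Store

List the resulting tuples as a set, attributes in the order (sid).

{2, 21, 34}

Set difference of the two operands is {(17, 5, 8), (2, 20, 35), (2, 25, 13), (21, 38, 38), (34, 15, 37)}.
π[sid]: project onto (sid) (1 duplicate(s) eliminated) → {17, 2, 21, 34}
Set difference of the two operands is {2, 21, 34}.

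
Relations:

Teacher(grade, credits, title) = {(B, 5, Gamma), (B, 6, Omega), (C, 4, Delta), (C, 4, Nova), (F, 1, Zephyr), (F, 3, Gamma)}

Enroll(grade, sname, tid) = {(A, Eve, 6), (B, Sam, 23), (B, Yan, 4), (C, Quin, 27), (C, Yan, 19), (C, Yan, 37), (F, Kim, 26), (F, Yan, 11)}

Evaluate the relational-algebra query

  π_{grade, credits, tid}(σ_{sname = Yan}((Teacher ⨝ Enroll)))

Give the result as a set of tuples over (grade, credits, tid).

{(B, 5, 4), (B, 6, 4), (C, 4, 19), (C, 4, 37), (F, 1, 11), (F, 3, 11)}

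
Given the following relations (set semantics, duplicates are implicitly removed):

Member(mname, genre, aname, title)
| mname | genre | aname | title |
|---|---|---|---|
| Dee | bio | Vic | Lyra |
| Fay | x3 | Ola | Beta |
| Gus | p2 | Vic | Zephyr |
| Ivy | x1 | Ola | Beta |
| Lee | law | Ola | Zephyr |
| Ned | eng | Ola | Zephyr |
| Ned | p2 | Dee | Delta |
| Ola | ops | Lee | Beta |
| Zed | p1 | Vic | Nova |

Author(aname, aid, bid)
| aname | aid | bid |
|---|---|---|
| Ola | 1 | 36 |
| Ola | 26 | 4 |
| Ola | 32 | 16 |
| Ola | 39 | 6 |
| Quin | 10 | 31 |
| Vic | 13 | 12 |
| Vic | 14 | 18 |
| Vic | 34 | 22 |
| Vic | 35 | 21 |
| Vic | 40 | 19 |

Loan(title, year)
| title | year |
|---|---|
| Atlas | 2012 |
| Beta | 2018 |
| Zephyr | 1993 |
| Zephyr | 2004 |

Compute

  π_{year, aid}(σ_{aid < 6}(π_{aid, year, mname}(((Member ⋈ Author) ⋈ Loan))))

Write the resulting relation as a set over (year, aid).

Member ⋈ Author (natural join on aname): {(Dee, bio, Vic, Lyra, 13, 12), (Dee, bio, Vic, Lyra, 14, 18), (Dee, bio, Vic, Lyra, 34, 22), (Dee, bio, Vic, Lyra, 35, 21), (Dee, bio, Vic, Lyra, 40, 19), (Fay, x3, Ola, Beta, 1, 36), (Fay, x3, Ola, Beta, 26, 4), (Fay, x3, Ola, Beta, 32, 16), (Fay, x3, Ola, Beta, 39, 6), (Gus, p2, Vic, Zephyr, 13, 12), (Gus, p2, Vic, Zephyr, 14, 18), (Gus, p2, Vic, Zephyr, 34, 22), (Gus, p2, Vic, Zephyr, 35, 21), (Gus, p2, Vic, Zephyr, 40, 19), (Ivy, x1, Ola, Beta, 1, 36), (Ivy, x1, Ola, Beta, 26, 4), (Ivy, x1, Ola, Beta, 32, 16), (Ivy, x1, Ola, Beta, 39, 6), (Lee, law, Ola, Zephyr, 1, 36), (Lee, law, Ola, Zephyr, 26, 4), (Lee, law, Ola, Zephyr, 32, 16), (Lee, law, Ola, Zephyr, 39, 6), (Ned, eng, Ola, Zephyr, 1, 36), (Ned, eng, Ola, Zephyr, 26, 4), (Ned, eng, Ola, Zephyr, 32, 16), (Ned, eng, Ola, Zephyr, 39, 6), (Zed, p1, Vic, Nova, 13, 12), (Zed, p1, Vic, Nova, 14, 18), (Zed, p1, Vic, Nova, 34, 22), (Zed, p1, Vic, Nova, 35, 21), (Zed, p1, Vic, Nova, 40, 19)}
(Member ⋈ Author) ⋈ Loan (natural join on title): {(Fay, x3, Ola, Beta, 1, 36, 2018), (Fay, x3, Ola, Beta, 26, 4, 2018), (Fay, x3, Ola, Beta, 32, 16, 2018), (Fay, x3, Ola, Beta, 39, 6, 2018), (Gus, p2, Vic, Zephyr, 13, 12, 1993), (Gus, p2, Vic, Zephyr, 13, 12, 2004), (Gus, p2, Vic, Zephyr, 14, 18, 1993), (Gus, p2, Vic, Zephyr, 14, 18, 2004), (Gus, p2, Vic, Zephyr, 34, 22, 1993), (Gus, p2, Vic, Zephyr, 34, 22, 2004), (Gus, p2, Vic, Zephyr, 35, 21, 1993), (Gus, p2, Vic, Zephyr, 35, 21, 2004), (Gus, p2, Vic, Zephyr, 40, 19, 1993), (Gus, p2, Vic, Zephyr, 40, 19, 2004), (Ivy, x1, Ola, Beta, 1, 36, 2018), (Ivy, x1, Ola, Beta, 26, 4, 2018), (Ivy, x1, Ola, Beta, 32, 16, 2018), (Ivy, x1, Ola, Beta, 39, 6, 2018), (Lee, law, Ola, Zephyr, 1, 36, 1993), (Lee, law, Ola, Zephyr, 1, 36, 2004), (Lee, law, Ola, Zephyr, 26, 4, 1993), (Lee, law, Ola, Zephyr, 26, 4, 2004), (Lee, law, Ola, Zephyr, 32, 16, 1993), (Lee, law, Ola, Zephyr, 32, 16, 2004), (Lee, law, Ola, Zephyr, 39, 6, 1993), (Lee, law, Ola, Zephyr, 39, 6, 2004), (Ned, eng, Ola, Zephyr, 1, 36, 1993), (Ned, eng, Ola, Zephyr, 1, 36, 2004), (Ned, eng, Ola, Zephyr, 26, 4, 1993), (Ned, eng, Ola, Zephyr, 26, 4, 2004), (Ned, eng, Ola, Zephyr, 32, 16, 1993), (Ned, eng, Ola, Zephyr, 32, 16, 2004), (Ned, eng, Ola, Zephyr, 39, 6, 1993), (Ned, eng, Ola, Zephyr, 39, 6, 2004)}
π_{aid, year, mname} gives {(1, 1993, Lee), (1, 1993, Ned), (1, 2004, Lee), (1, 2004, Ned), (1, 2018, Fay), (1, 2018, Ivy), (13, 1993, Gus), (13, 2004, Gus), (14, 1993, Gus), (14, 2004, Gus), (26, 1993, Lee), (26, 1993, Ned), (26, 2004, Lee), (26, 2004, Ned), (26, 2018, Fay), (26, 2018, Ivy), (32, 1993, Lee), (32, 1993, Ned), (32, 2004, Lee), (32, 2004, Ned), (32, 2018, Fay), (32, 2018, Ivy), (34, 1993, Gus), (34, 2004, Gus), (35, 1993, Gus), (35, 2004, Gus), (39, 1993, Lee), (39, 1993, Ned), (39, 2004, Lee), (39, 2004, Ned), (39, 2018, Fay), (39, 2018, Ivy), (40, 1993, Gus), (40, 2004, Gus)}.
Selection aid < 6: {(1, 1993, Lee), (1, 1993, Ned), (1, 2004, Lee), (1, 2004, Ned), (1, 2018, Fay), (1, 2018, Ivy)}
π_{year, aid} gives {(1993, 1), (2004, 1), (2018, 1)} (3 duplicate(s) eliminated).

{(1993, 1), (2004, 1), (2018, 1)}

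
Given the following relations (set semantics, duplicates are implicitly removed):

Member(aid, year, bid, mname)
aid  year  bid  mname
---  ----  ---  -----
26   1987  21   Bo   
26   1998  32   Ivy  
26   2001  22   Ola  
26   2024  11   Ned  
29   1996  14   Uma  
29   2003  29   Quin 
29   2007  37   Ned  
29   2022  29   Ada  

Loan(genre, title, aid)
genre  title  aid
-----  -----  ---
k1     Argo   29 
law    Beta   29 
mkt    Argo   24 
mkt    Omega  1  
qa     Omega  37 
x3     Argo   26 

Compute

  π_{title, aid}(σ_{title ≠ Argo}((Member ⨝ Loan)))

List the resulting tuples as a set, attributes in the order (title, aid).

{(Beta, 29)}

Natural join on aid: {(26, 1987, 21, Bo, x3, Argo), (26, 1998, 32, Ivy, x3, Argo), (26, 2001, 22, Ola, x3, Argo), (26, 2024, 11, Ned, x3, Argo), (29, 1996, 14, Uma, k1, Argo), (29, 1996, 14, Uma, law, Beta), (29, 2003, 29, Quin, k1, Argo), (29, 2003, 29, Quin, law, Beta), (29, 2007, 37, Ned, k1, Argo), (29, 2007, 37, Ned, law, Beta), (29, 2022, 29, Ada, k1, Argo), (29, 2022, 29, Ada, law, Beta)}
Apply σ_{title ≠ Argo}; surviving tuples: {(29, 1996, 14, Uma, law, Beta), (29, 2003, 29, Quin, law, Beta), (29, 2007, 37, Ned, law, Beta), (29, 2022, 29, Ada, law, Beta)}
Keep only column(s) title, aid (3 duplicate(s) eliminated): {(Beta, 29)}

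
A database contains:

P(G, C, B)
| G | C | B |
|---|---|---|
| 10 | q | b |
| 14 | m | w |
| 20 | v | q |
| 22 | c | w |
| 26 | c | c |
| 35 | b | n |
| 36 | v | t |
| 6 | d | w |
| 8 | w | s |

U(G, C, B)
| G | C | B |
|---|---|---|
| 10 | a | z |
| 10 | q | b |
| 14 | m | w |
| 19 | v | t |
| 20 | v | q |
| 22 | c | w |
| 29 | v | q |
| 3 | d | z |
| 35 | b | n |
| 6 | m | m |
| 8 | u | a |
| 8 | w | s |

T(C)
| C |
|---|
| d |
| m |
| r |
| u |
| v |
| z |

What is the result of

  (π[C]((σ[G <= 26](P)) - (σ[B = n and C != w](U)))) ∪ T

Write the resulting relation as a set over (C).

Selection G <= 26: {(10, q, b), (14, m, w), (20, v, q), (22, c, w), (26, c, c), (6, d, w), (8, w, s)}
Selection B = n and C != w: {(35, b, n)}
Set difference of the two operands is {(10, q, b), (14, m, w), (20, v, q), (22, c, w), (26, c, c), (6, d, w), (8, w, s)}.
Projecting to C (1 duplicate(s) eliminated): {c, d, m, q, v, w}
Set union of the two operands is {c, d, m, q, r, u, v, w, z}.

{c, d, m, q, r, u, v, w, z}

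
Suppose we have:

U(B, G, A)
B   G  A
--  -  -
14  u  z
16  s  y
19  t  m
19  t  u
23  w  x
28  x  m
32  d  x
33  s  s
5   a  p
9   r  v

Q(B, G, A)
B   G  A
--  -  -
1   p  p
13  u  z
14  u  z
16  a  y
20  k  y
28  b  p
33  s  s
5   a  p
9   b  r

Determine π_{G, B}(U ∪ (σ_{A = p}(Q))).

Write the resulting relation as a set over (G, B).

{(a, 5), (b, 28), (d, 32), (p, 1), (r, 9), (s, 16), (s, 33), (t, 19), (u, 14), (w, 23), (x, 28)}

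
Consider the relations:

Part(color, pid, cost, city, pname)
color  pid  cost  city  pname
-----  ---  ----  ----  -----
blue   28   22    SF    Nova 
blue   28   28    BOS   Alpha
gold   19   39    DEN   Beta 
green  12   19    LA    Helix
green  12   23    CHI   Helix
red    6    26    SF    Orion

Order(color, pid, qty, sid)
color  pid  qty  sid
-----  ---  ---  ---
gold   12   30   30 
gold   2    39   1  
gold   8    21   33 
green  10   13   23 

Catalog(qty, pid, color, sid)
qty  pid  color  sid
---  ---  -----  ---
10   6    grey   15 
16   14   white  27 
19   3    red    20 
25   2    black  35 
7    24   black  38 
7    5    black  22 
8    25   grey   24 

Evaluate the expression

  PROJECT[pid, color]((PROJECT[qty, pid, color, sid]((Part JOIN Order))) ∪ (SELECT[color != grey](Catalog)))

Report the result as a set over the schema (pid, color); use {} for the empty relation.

{(14, white), (2, black), (24, black), (3, red), (5, black)}

Natural join on color, pid: {}
Projecting to qty, pid, color, sid: {}
Apply σ_{color != grey}; surviving tuples: {(16, 14, white, 27), (19, 3, red, 20), (25, 2, black, 35), (7, 24, black, 38), (7, 5, black, 22)}
Taking the union: {(16, 14, white, 27), (19, 3, red, 20), (25, 2, black, 35), (7, 24, black, 38), (7, 5, black, 22)}
Projecting to pid, color: {(14, white), (2, black), (24, black), (3, red), (5, black)}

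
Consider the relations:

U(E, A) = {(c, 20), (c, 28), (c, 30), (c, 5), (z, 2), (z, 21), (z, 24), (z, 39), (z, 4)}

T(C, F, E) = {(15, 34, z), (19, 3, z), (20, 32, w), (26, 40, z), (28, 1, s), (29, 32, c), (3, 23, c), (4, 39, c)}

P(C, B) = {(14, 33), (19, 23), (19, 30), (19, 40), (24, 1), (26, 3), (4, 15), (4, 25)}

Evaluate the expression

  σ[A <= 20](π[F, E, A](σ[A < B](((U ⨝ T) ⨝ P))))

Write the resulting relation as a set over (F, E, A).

{(3, z, 2), (3, z, 4), (39, c, 20), (39, c, 5), (40, z, 2)}

Joining U and T on E yields {(c, 20, 29, 32), (c, 20, 3, 23), (c, 20, 4, 39), (c, 28, 29, 32), (c, 28, 3, 23), (c, 28, 4, 39), (c, 30, 29, 32), (c, 30, 3, 23), (c, 30, 4, 39), (c, 5, 29, 32), (c, 5, 3, 23), (c, 5, 4, 39), (z, 2, 15, 34), (z, 2, 19, 3), (z, 2, 26, 40), (z, 21, 15, 34), (z, 21, 19, 3), (z, 21, 26, 40), (z, 24, 15, 34), (z, 24, 19, 3), (z, 24, 26, 40), (z, 39, 15, 34), (z, 39, 19, 3), (z, 39, 26, 40), (z, 4, 15, 34), (z, 4, 19, 3), (z, 4, 26, 40)}.
Joining (U ⨝ T) and P on C yields {(c, 20, 4, 39, 15), (c, 20, 4, 39, 25), (c, 28, 4, 39, 15), (c, 28, 4, 39, 25), (c, 30, 4, 39, 15), (c, 30, 4, 39, 25), (c, 5, 4, 39, 15), (c, 5, 4, 39, 25), (z, 2, 19, 3, 23), (z, 2, 19, 3, 30), (z, 2, 19, 3, 40), (z, 2, 26, 40, 3), (z, 21, 19, 3, 23), (z, 21, 19, 3, 30), (z, 21, 19, 3, 40), (z, 21, 26, 40, 3), (z, 24, 19, 3, 23), (z, 24, 19, 3, 30), (z, 24, 19, 3, 40), (z, 24, 26, 40, 3), (z, 39, 19, 3, 23), (z, 39, 19, 3, 30), (z, 39, 19, 3, 40), (z, 39, 26, 40, 3), (z, 4, 19, 3, 23), (z, 4, 19, 3, 30), (z, 4, 19, 3, 40), (z, 4, 26, 40, 3)}.
Filtering on A < B leaves {(c, 20, 4, 39, 25), (c, 5, 4, 39, 15), (c, 5, 4, 39, 25), (z, 2, 19, 3, 23), (z, 2, 19, 3, 30), (z, 2, 19, 3, 40), (z, 2, 26, 40, 3), (z, 21, 19, 3, 23), (z, 21, 19, 3, 30), (z, 21, 19, 3, 40), (z, 24, 19, 3, 30), (z, 24, 19, 3, 40), (z, 39, 19, 3, 40), (z, 4, 19, 3, 23), (z, 4, 19, 3, 30), (z, 4, 19, 3, 40)}.
π_{F, E, A} gives {(3, z, 2), (3, z, 21), (3, z, 24), (3, z, 39), (3, z, 4), (39, c, 20), (39, c, 5), (40, z, 2)} (8 duplicate(s) eliminated).
Filtering on A <= 20 leaves {(3, z, 2), (3, z, 4), (39, c, 20), (39, c, 5), (40, z, 2)}.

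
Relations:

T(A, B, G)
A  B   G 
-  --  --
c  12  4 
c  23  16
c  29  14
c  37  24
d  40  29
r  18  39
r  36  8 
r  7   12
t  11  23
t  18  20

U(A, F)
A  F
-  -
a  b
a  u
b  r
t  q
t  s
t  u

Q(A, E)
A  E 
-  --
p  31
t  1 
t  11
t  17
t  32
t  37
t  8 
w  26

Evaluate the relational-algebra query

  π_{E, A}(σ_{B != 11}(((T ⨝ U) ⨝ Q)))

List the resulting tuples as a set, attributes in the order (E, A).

{(1, t), (11, t), (17, t), (32, t), (37, t), (8, t)}

Joining T and U on A yields {(t, 11, 23, q), (t, 11, 23, s), (t, 11, 23, u), (t, 18, 20, q), (t, 18, 20, s), (t, 18, 20, u)}.
Joining (T ⨝ U) and Q on A yields {(t, 11, 23, q, 1), (t, 11, 23, q, 11), (t, 11, 23, q, 17), (t, 11, 23, q, 32), (t, 11, 23, q, 37), (t, 11, 23, q, 8), (t, 11, 23, s, 1), (t, 11, 23, s, 11), (t, 11, 23, s, 17), (t, 11, 23, s, 32), (t, 11, 23, s, 37), (t, 11, 23, s, 8), (t, 11, 23, u, 1), (t, 11, 23, u, 11), (t, 11, 23, u, 17), (t, 11, 23, u, 32), (t, 11, 23, u, 37), (t, 11, 23, u, 8), (t, 18, 20, q, 1), (t, 18, 20, q, 11), (t, 18, 20, q, 17), (t, 18, 20, q, 32), (t, 18, 20, q, 37), (t, 18, 20, q, 8), (t, 18, 20, s, 1), (t, 18, 20, s, 11), (t, 18, 20, s, 17), (t, 18, 20, s, 32), (t, 18, 20, s, 37), (t, 18, 20, s, 8), (t, 18, 20, u, 1), (t, 18, 20, u, 11), (t, 18, 20, u, 17), (t, 18, 20, u, 32), (t, 18, 20, u, 37), (t, 18, 20, u, 8)}.
Apply σ_{B != 11}; surviving tuples: {(t, 18, 20, q, 1), (t, 18, 20, q, 11), (t, 18, 20, q, 17), (t, 18, 20, q, 32), (t, 18, 20, q, 37), (t, 18, 20, q, 8), (t, 18, 20, s, 1), (t, 18, 20, s, 11), (t, 18, 20, s, 17), (t, 18, 20, s, 32), (t, 18, 20, s, 37), (t, 18, 20, s, 8), (t, 18, 20, u, 1), (t, 18, 20, u, 11), (t, 18, 20, u, 17), (t, 18, 20, u, 32), (t, 18, 20, u, 37), (t, 18, 20, u, 8)}
Projecting to E, A (12 duplicate(s) eliminated): {(1, t), (11, t), (17, t), (32, t), (37, t), (8, t)}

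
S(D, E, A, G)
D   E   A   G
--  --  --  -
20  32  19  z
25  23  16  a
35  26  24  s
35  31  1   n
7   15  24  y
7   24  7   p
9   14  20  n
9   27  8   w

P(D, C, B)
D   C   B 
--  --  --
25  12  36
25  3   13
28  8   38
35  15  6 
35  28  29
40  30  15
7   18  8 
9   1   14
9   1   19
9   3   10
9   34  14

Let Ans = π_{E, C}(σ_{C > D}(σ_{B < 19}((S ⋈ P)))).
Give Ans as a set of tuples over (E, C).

{(14, 34), (15, 18), (24, 18), (27, 34)}

Joining S and P on D yields {(25, 23, 16, a, 12, 36), (25, 23, 16, a, 3, 13), (35, 26, 24, s, 15, 6), (35, 26, 24, s, 28, 29), (35, 31, 1, n, 15, 6), (35, 31, 1, n, 28, 29), (7, 15, 24, y, 18, 8), (7, 24, 7, p, 18, 8), (9, 14, 20, n, 1, 14), (9, 14, 20, n, 1, 19), (9, 14, 20, n, 3, 10), (9, 14, 20, n, 34, 14), (9, 27, 8, w, 1, 14), (9, 27, 8, w, 1, 19), (9, 27, 8, w, 3, 10), (9, 27, 8, w, 34, 14)}.
Filtering on B < 19 leaves {(25, 23, 16, a, 3, 13), (35, 26, 24, s, 15, 6), (35, 31, 1, n, 15, 6), (7, 15, 24, y, 18, 8), (7, 24, 7, p, 18, 8), (9, 14, 20, n, 1, 14), (9, 14, 20, n, 3, 10), (9, 14, 20, n, 34, 14), (9, 27, 8, w, 1, 14), (9, 27, 8, w, 3, 10), (9, 27, 8, w, 34, 14)}.
Filtering on C > D leaves {(7, 15, 24, y, 18, 8), (7, 24, 7, p, 18, 8), (9, 14, 20, n, 34, 14), (9, 27, 8, w, 34, 14)}.
π_{E, C} gives {(14, 34), (15, 18), (24, 18), (27, 34)}.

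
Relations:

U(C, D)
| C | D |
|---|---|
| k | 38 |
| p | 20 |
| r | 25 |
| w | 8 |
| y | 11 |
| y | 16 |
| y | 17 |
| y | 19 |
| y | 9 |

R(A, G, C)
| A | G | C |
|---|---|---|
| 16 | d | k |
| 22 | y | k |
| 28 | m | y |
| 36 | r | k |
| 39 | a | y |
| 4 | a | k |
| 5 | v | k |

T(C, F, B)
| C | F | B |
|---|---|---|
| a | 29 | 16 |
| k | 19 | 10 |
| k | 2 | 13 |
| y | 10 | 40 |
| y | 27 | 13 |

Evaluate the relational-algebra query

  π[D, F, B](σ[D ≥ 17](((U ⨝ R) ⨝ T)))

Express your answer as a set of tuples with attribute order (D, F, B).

{(17, 10, 40), (17, 27, 13), (19, 10, 40), (19, 27, 13), (38, 19, 10), (38, 2, 13)}

U ⋈ R (natural join on C): {(k, 38, 16, d), (k, 38, 22, y), (k, 38, 36, r), (k, 38, 4, a), (k, 38, 5, v), (y, 11, 28, m), (y, 11, 39, a), (y, 16, 28, m), (y, 16, 39, a), (y, 17, 28, m), (y, 17, 39, a), (y, 19, 28, m), (y, 19, 39, a), (y, 9, 28, m), (y, 9, 39, a)}
(U ⨝ R) ⋈ T (natural join on C): {(k, 38, 16, d, 19, 10), (k, 38, 16, d, 2, 13), (k, 38, 22, y, 19, 10), (k, 38, 22, y, 2, 13), (k, 38, 36, r, 19, 10), (k, 38, 36, r, 2, 13), (k, 38, 4, a, 19, 10), (k, 38, 4, a, 2, 13), (k, 38, 5, v, 19, 10), (k, 38, 5, v, 2, 13), (y, 11, 28, m, 10, 40), (y, 11, 28, m, 27, 13), (y, 11, 39, a, 10, 40), (y, 11, 39, a, 27, 13), (y, 16, 28, m, 10, 40), (y, 16, 28, m, 27, 13), (y, 16, 39, a, 10, 40), (y, 16, 39, a, 27, 13), (y, 17, 28, m, 10, 40), (y, 17, 28, m, 27, 13), (y, 17, 39, a, 10, 40), (y, 17, 39, a, 27, 13), (y, 19, 28, m, 10, 40), (y, 19, 28, m, 27, 13), (y, 19, 39, a, 10, 40), (y, 19, 39, a, 27, 13), (y, 9, 28, m, 10, 40), (y, 9, 28, m, 27, 13), (y, 9, 39, a, 10, 40), (y, 9, 39, a, 27, 13)}
σ[D ≥ 17]: keep tuples satisfying D ≥ 17 → {(k, 38, 16, d, 19, 10), (k, 38, 16, d, 2, 13), (k, 38, 22, y, 19, 10), (k, 38, 22, y, 2, 13), (k, 38, 36, r, 19, 10), (k, 38, 36, r, 2, 13), (k, 38, 4, a, 19, 10), (k, 38, 4, a, 2, 13), (k, 38, 5, v, 19, 10), (k, 38, 5, v, 2, 13), (y, 17, 28, m, 10, 40), (y, 17, 28, m, 27, 13), (y, 17, 39, a, 10, 40), (y, 17, 39, a, 27, 13), (y, 19, 28, m, 10, 40), (y, 19, 28, m, 27, 13), (y, 19, 39, a, 10, 40), (y, 19, 39, a, 27, 13)}
Keep only column(s) D, F, B (12 duplicate(s) eliminated): {(17, 10, 40), (17, 27, 13), (19, 10, 40), (19, 27, 13), (38, 19, 10), (38, 2, 13)}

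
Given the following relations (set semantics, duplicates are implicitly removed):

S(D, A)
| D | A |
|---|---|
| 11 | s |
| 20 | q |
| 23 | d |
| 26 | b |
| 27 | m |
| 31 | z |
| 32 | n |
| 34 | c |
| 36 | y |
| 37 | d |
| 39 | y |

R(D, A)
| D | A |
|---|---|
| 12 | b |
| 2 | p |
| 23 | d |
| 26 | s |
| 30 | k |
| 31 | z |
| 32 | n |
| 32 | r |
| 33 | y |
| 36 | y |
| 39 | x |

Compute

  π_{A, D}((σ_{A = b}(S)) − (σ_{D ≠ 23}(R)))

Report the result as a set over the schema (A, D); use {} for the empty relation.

{(b, 26)}

Apply σ_{A = b}; surviving tuples: {(26, b)}
Apply σ_{D ≠ 23}; surviving tuples: {(12, b), (2, p), (26, s), (30, k), (31, z), (32, n), (32, r), (33, y), (36, y), (39, x)}
Difference: {(26, b)} with {(12, b), (2, p), (26, s), (30, k), (31, z), (32, n), (32, r), (33, y), (36, y), (39, x)} → {(26, b)}
π[A, D]: project onto (A, D) → {(b, 26)}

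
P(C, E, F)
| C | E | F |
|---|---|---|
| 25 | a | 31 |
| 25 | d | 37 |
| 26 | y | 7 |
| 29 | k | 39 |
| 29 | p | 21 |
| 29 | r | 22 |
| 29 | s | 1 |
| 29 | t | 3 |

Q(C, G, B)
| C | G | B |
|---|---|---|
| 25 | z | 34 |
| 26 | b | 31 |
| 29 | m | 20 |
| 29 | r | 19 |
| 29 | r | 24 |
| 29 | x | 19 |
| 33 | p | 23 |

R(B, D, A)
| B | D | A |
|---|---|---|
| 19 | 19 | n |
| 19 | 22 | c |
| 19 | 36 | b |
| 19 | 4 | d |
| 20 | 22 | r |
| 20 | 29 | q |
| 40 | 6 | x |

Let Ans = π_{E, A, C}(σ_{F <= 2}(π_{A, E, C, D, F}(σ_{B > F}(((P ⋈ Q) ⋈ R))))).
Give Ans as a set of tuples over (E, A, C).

Joining P and Q on C yields {(25, a, 31, z, 34), (25, d, 37, z, 34), (26, y, 7, b, 31), (29, k, 39, m, 20), (29, k, 39, r, 19), (29, k, 39, r, 24), (29, k, 39, x, 19), (29, p, 21, m, 20), (29, p, 21, r, 19), (29, p, 21, r, 24), (29, p, 21, x, 19), (29, r, 22, m, 20), (29, r, 22, r, 19), (29, r, 22, r, 24), (29, r, 22, x, 19), (29, s, 1, m, 20), (29, s, 1, r, 19), (29, s, 1, r, 24), (29, s, 1, x, 19), (29, t, 3, m, 20), (29, t, 3, r, 19), (29, t, 3, r, 24), (29, t, 3, x, 19)}.
Joining (P ⋈ Q) and R on B yields {(29, k, 39, m, 20, 22, r), (29, k, 39, m, 20, 29, q), (29, k, 39, r, 19, 19, n), (29, k, 39, r, 19, 22, c), (29, k, 39, r, 19, 36, b), (29, k, 39, r, 19, 4, d), (29, k, 39, x, 19, 19, n), (29, k, 39, x, 19, 22, c), (29, k, 39, x, 19, 36, b), (29, k, 39, x, 19, 4, d), (29, p, 21, m, 20, 22, r), (29, p, 21, m, 20, 29, q), (29, p, 21, r, 19, 19, n), (29, p, 21, r, 19, 22, c), (29, p, 21, r, 19, 36, b), (29, p, 21, r, 19, 4, d), (29, p, 21, x, 19, 19, n), (29, p, 21, x, 19, 22, c), (29, p, 21, x, 19, 36, b), (29, p, 21, x, 19, 4, d), (29, r, 22, m, 20, 22, r), (29, r, 22, m, 20, 29, q), (29, r, 22, r, 19, 19, n), (29, r, 22, r, 19, 22, c), (29, r, 22, r, 19, 36, b), (29, r, 22, r, 19, 4, d), (29, r, 22, x, 19, 19, n), (29, r, 22, x, 19, 22, c), (29, r, 22, x, 19, 36, b), (29, r, 22, x, 19, 4, d), (29, s, 1, m, 20, 22, r), (29, s, 1, m, 20, 29, q), (29, s, 1, r, 19, 19, n), (29, s, 1, r, 19, 22, c), (29, s, 1, r, 19, 36, b), (29, s, 1, r, 19, 4, d), (29, s, 1, x, 19, 19, n), (29, s, 1, x, 19, 22, c), (29, s, 1, x, 19, 36, b), (29, s, 1, x, 19, 4, d), (29, t, 3, m, 20, 22, r), (29, t, 3, m, 20, 29, q), (29, t, 3, r, 19, 19, n), (29, t, 3, r, 19, 22, c), (29, t, 3, r, 19, 36, b), (29, t, 3, r, 19, 4, d), (29, t, 3, x, 19, 19, n), (29, t, 3, x, 19, 22, c), (29, t, 3, x, 19, 36, b), (29, t, 3, x, 19, 4, d)}.
Filtering on B > F leaves {(29, s, 1, m, 20, 22, r), (29, s, 1, m, 20, 29, q), (29, s, 1, r, 19, 19, n), (29, s, 1, r, 19, 22, c), (29, s, 1, r, 19, 36, b), (29, s, 1, r, 19, 4, d), (29, s, 1, x, 19, 19, n), (29, s, 1, x, 19, 22, c), (29, s, 1, x, 19, 36, b), (29, s, 1, x, 19, 4, d), (29, t, 3, m, 20, 22, r), (29, t, 3, m, 20, 29, q), (29, t, 3, r, 19, 19, n), (29, t, 3, r, 19, 22, c), (29, t, 3, r, 19, 36, b), (29, t, 3, r, 19, 4, d), (29, t, 3, x, 19, 19, n), (29, t, 3, x, 19, 22, c), (29, t, 3, x, 19, 36, b), (29, t, 3, x, 19, 4, d)}.
Keep only column(s) A, E, C, D, F (8 duplicate(s) eliminated): {(b, s, 29, 36, 1), (b, t, 29, 36, 3), (c, s, 29, 22, 1), (c, t, 29, 22, 3), (d, s, 29, 4, 1), (d, t, 29, 4, 3), (n, s, 29, 19, 1), (n, t, 29, 19, 3), (q, s, 29, 29, 1), (q, t, 29, 29, 3), (r, s, 29, 22, 1), (r, t, 29, 22, 3)}
Filtering on F <= 2 leaves {(b, s, 29, 36, 1), (c, s, 29, 22, 1), (d, s, 29, 4, 1), (n, s, 29, 19, 1), (q, s, 29, 29, 1), (r, s, 29, 22, 1)}.
Keep only column(s) E, A, C: {(s, b, 29), (s, c, 29), (s, d, 29), (s, n, 29), (s, q, 29), (s, r, 29)}

{(s, b, 29), (s, c, 29), (s, d, 29), (s, n, 29), (s, q, 29), (s, r, 29)}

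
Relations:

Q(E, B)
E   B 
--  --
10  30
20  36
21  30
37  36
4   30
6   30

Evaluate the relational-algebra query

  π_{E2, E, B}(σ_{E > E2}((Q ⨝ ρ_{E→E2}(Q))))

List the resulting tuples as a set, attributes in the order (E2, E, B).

{(10, 21, 30), (20, 37, 36), (4, 10, 30), (4, 21, 30), (4, 6, 30), (6, 10, 30), (6, 21, 30)}

ρ[E→E2]: schema becomes (E2, B); tuples unchanged.
Q ⋈ ρ_{E→E2}(Q) (natural join on B): {(10, 30, 10), (10, 30, 21), (10, 30, 4), (10, 30, 6), (20, 36, 20), (20, 36, 37), (21, 30, 10), (21, 30, 21), (21, 30, 4), (21, 30, 6), (37, 36, 20), (37, 36, 37), (4, 30, 10), (4, 30, 21), (4, 30, 4), (4, 30, 6), (6, 30, 10), (6, 30, 21), (6, 30, 4), (6, 30, 6)}
Filtering on E > E2 leaves {(10, 30, 4), (10, 30, 6), (21, 30, 10), (21, 30, 4), (21, 30, 6), (37, 36, 20), (6, 30, 4)}.
Keep only column(s) E2, E, B: {(10, 21, 30), (20, 37, 36), (4, 10, 30), (4, 21, 30), (4, 6, 30), (6, 10, 30), (6, 21, 30)}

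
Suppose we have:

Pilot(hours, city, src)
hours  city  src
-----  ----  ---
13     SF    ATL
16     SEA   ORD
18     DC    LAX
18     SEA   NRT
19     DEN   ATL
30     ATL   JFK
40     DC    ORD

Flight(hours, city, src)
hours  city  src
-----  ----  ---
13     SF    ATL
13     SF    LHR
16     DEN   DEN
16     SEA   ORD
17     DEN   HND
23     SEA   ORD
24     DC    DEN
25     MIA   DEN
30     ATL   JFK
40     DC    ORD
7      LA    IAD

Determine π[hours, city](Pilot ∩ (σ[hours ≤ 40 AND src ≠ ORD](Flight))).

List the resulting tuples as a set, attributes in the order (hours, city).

Filtering on hours ≤ 40 AND src ≠ ORD leaves {(13, SF, ATL), (13, SF, LHR), (16, DEN, DEN), (17, DEN, HND), (24, DC, DEN), (25, MIA, DEN), (30, ATL, JFK), (7, LA, IAD)}.
Taking the intersection: {(13, SF, ATL), (30, ATL, JFK)}
π[hours, city]: project onto (hours, city) → {(13, SF), (30, ATL)}

{(13, SF), (30, ATL)}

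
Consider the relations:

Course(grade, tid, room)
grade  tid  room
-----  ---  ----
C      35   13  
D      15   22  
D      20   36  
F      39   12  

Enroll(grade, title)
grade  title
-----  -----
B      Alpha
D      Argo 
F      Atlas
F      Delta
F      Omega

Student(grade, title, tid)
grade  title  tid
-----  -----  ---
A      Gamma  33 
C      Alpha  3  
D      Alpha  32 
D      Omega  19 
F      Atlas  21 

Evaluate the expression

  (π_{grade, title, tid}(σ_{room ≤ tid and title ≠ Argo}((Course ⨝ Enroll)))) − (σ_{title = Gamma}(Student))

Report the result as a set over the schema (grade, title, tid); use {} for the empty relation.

{(F, Atlas, 39), (F, Delta, 39), (F, Omega, 39)}

Natural join on grade: {(D, 15, 22, Argo), (D, 20, 36, Argo), (F, 39, 12, Atlas), (F, 39, 12, Delta), (F, 39, 12, Omega)}
Selection room ≤ tid and title ≠ Argo: {(F, 39, 12, Atlas), (F, 39, 12, Delta), (F, 39, 12, Omega)}
π[grade, title, tid]: project onto (grade, title, tid) → {(F, Atlas, 39), (F, Delta, 39), (F, Omega, 39)}
Selection title = Gamma: {(A, Gamma, 33)}
Difference: {(F, Atlas, 39), (F, Delta, 39), (F, Omega, 39)} with {(A, Gamma, 33)} → {(F, Atlas, 39), (F, Delta, 39), (F, Omega, 39)}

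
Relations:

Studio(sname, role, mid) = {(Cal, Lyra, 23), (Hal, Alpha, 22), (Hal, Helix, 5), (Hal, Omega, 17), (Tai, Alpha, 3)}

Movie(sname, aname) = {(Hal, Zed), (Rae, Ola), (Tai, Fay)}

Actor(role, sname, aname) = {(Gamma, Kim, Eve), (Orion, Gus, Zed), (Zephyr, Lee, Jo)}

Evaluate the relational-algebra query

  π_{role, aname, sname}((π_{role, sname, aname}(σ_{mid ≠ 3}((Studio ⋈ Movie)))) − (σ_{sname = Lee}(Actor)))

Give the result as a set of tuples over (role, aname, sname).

Studio ⋈ Movie (natural join on sname): {(Hal, Alpha, 22, Zed), (Hal, Helix, 5, Zed), (Hal, Omega, 17, Zed), (Tai, Alpha, 3, Fay)}
Selection mid ≠ 3: {(Hal, Alpha, 22, Zed), (Hal, Helix, 5, Zed), (Hal, Omega, 17, Zed)}
π[role, sname, aname]: project onto (role, sname, aname) → {(Alpha, Hal, Zed), (Helix, Hal, Zed), (Omega, Hal, Zed)}
Selection sname = Lee: {(Zephyr, Lee, Jo)}
Difference: {(Alpha, Hal, Zed), (Helix, Hal, Zed), (Omega, Hal, Zed)} with {(Zephyr, Lee, Jo)} → {(Alpha, Hal, Zed), (Helix, Hal, Zed), (Omega, Hal, Zed)}
π[role, aname, sname]: project onto (role, aname, sname) → {(Alpha, Zed, Hal), (Helix, Zed, Hal), (Omega, Zed, Hal)}

{(Alpha, Zed, Hal), (Helix, Zed, Hal), (Omega, Zed, Hal)}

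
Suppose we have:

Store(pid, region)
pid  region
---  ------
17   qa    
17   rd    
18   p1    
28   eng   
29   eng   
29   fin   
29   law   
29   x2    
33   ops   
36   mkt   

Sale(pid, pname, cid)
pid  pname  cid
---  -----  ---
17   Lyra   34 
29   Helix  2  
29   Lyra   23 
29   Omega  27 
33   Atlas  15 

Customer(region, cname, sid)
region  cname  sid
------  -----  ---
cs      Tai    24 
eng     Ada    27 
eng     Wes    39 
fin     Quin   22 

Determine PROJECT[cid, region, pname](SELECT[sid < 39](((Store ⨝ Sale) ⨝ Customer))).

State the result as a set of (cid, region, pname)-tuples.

{(2, eng, Helix), (2, fin, Helix), (23, eng, Lyra), (23, fin, Lyra), (27, eng, Omega), (27, fin, Omega)}

Joining Store and Sale on pid yields {(17, qa, Lyra, 34), (17, rd, Lyra, 34), (29, eng, Helix, 2), (29, eng, Lyra, 23), (29, eng, Omega, 27), (29, fin, Helix, 2), (29, fin, Lyra, 23), (29, fin, Omega, 27), (29, law, Helix, 2), (29, law, Lyra, 23), (29, law, Omega, 27), (29, x2, Helix, 2), (29, x2, Lyra, 23), (29, x2, Omega, 27), (33, ops, Atlas, 15)}.
Joining (Store ⨝ Sale) and Customer on region yields {(29, eng, Helix, 2, Ada, 27), (29, eng, Helix, 2, Wes, 39), (29, eng, Lyra, 23, Ada, 27), (29, eng, Lyra, 23, Wes, 39), (29, eng, Omega, 27, Ada, 27), (29, eng, Omega, 27, Wes, 39), (29, fin, Helix, 2, Quin, 22), (29, fin, Lyra, 23, Quin, 22), (29, fin, Omega, 27, Quin, 22)}.
Filtering on sid < 39 leaves {(29, eng, Helix, 2, Ada, 27), (29, eng, Lyra, 23, Ada, 27), (29, eng, Omega, 27, Ada, 27), (29, fin, Helix, 2, Quin, 22), (29, fin, Lyra, 23, Quin, 22), (29, fin, Omega, 27, Quin, 22)}.
Keep only column(s) cid, region, pname: {(2, eng, Helix), (2, fin, Helix), (23, eng, Lyra), (23, fin, Lyra), (27, eng, Omega), (27, fin, Omega)}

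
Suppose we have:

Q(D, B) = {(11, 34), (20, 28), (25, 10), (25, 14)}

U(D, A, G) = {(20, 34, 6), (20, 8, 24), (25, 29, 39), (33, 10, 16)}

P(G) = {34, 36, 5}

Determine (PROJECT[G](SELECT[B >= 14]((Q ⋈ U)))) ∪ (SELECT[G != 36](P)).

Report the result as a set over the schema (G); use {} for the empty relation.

{24, 34, 39, 5, 6}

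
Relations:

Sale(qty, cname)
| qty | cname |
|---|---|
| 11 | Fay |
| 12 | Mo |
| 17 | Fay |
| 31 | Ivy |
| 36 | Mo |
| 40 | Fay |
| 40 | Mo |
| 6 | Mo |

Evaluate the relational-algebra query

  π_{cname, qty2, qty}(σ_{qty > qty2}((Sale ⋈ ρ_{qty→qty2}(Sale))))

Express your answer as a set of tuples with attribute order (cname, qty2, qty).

ρ[qty→qty2]: schema becomes (qty2, cname); tuples unchanged.
Sale ⋈ ρ_{qty→qty2}(Sale) (natural join on cname): {(11, Fay, 11), (11, Fay, 17), (11, Fay, 40), (12, Mo, 12), (12, Mo, 36), (12, Mo, 40), (12, Mo, 6), (17, Fay, 11), (17, Fay, 17), (17, Fay, 40), (31, Ivy, 31), (36, Mo, 12), (36, Mo, 36), (36, Mo, 40), (36, Mo, 6), (40, Fay, 11), (40, Fay, 17), (40, Fay, 40), (40, Mo, 12), (40, Mo, 36), (40, Mo, 40), (40, Mo, 6), (6, Mo, 12), (6, Mo, 36), (6, Mo, 40), (6, Mo, 6)}
Filtering on qty > qty2 leaves {(12, Mo, 6), (17, Fay, 11), (36, Mo, 12), (36, Mo, 6), (40, Fay, 11), (40, Fay, 17), (40, Mo, 12), (40, Mo, 36), (40, Mo, 6)}.
Projecting to cname, qty2, qty: {(Fay, 11, 17), (Fay, 11, 40), (Fay, 17, 40), (Mo, 12, 36), (Mo, 12, 40), (Mo, 36, 40), (Mo, 6, 12), (Mo, 6, 36), (Mo, 6, 40)}

{(Fay, 11, 17), (Fay, 11, 40), (Fay, 17, 40), (Mo, 12, 36), (Mo, 12, 40), (Mo, 36, 40), (Mo, 6, 12), (Mo, 6, 36), (Mo, 6, 40)}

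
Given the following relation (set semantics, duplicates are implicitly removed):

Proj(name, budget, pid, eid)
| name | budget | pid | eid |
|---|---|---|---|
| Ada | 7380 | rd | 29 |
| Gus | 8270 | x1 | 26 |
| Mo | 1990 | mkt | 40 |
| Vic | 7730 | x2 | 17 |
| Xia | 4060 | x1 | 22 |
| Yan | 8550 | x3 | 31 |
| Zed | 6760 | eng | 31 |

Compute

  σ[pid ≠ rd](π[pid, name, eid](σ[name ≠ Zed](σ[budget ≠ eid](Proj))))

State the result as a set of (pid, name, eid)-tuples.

Filtering on budget ≠ eid leaves {(Ada, 7380, rd, 29), (Gus, 8270, x1, 26), (Mo, 1990, mkt, 40), (Vic, 7730, x2, 17), (Xia, 4060, x1, 22), (Yan, 8550, x3, 31), (Zed, 6760, eng, 31)}.
Filtering on name ≠ Zed leaves {(Ada, 7380, rd, 29), (Gus, 8270, x1, 26), (Mo, 1990, mkt, 40), (Vic, 7730, x2, 17), (Xia, 4060, x1, 22), (Yan, 8550, x3, 31)}.
Projecting to pid, name, eid: {(mkt, Mo, 40), (rd, Ada, 29), (x1, Gus, 26), (x1, Xia, 22), (x2, Vic, 17), (x3, Yan, 31)}
Filtering on pid ≠ rd leaves {(mkt, Mo, 40), (x1, Gus, 26), (x1, Xia, 22), (x2, Vic, 17), (x3, Yan, 31)}.

{(mkt, Mo, 40), (x1, Gus, 26), (x1, Xia, 22), (x2, Vic, 17), (x3, Yan, 31)}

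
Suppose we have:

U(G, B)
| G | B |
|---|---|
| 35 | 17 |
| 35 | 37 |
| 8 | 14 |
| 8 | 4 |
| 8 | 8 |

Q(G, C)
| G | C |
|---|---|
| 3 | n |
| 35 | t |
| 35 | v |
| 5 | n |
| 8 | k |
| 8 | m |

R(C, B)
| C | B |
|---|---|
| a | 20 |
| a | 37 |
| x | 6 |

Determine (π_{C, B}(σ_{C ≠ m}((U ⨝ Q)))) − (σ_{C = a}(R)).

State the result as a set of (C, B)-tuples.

Joining U and Q on G yields {(35, 17, t), (35, 17, v), (35, 37, t), (35, 37, v), (8, 14, k), (8, 14, m), (8, 4, k), (8, 4, m), (8, 8, k), (8, 8, m)}.
Apply σ_{C ≠ m}; surviving tuples: {(35, 17, t), (35, 17, v), (35, 37, t), (35, 37, v), (8, 14, k), (8, 4, k), (8, 8, k)}
Keep only column(s) C, B: {(k, 14), (k, 4), (k, 8), (t, 17), (t, 37), (v, 17), (v, 37)}
Apply σ_{C = a}; surviving tuples: {(a, 20), (a, 37)}
Difference: {(k, 14), (k, 4), (k, 8), (t, 17), (t, 37), (v, 17), (v, 37)} with {(a, 20), (a, 37)} → {(k, 14), (k, 4), (k, 8), (t, 17), (t, 37), (v, 17), (v, 37)}

{(k, 14), (k, 4), (k, 8), (t, 17), (t, 37), (v, 17), (v, 37)}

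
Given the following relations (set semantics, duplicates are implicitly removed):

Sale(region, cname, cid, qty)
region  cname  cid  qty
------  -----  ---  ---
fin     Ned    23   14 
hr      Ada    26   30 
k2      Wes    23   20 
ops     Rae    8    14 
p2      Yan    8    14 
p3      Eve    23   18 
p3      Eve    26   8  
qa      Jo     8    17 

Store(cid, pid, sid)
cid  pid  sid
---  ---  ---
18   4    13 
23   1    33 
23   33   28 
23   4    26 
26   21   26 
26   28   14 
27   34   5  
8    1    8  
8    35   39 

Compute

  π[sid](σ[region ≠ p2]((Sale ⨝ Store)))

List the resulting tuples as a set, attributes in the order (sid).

{14, 26, 28, 33, 39, 8}

Natural join on cid: {(fin, Ned, 23, 14, 1, 33), (fin, Ned, 23, 14, 33, 28), (fin, Ned, 23, 14, 4, 26), (hr, Ada, 26, 30, 21, 26), (hr, Ada, 26, 30, 28, 14), (k2, Wes, 23, 20, 1, 33), (k2, Wes, 23, 20, 33, 28), (k2, Wes, 23, 20, 4, 26), (ops, Rae, 8, 14, 1, 8), (ops, Rae, 8, 14, 35, 39), (p2, Yan, 8, 14, 1, 8), (p2, Yan, 8, 14, 35, 39), (p3, Eve, 23, 18, 1, 33), (p3, Eve, 23, 18, 33, 28), (p3, Eve, 23, 18, 4, 26), (p3, Eve, 26, 8, 21, 26), (p3, Eve, 26, 8, 28, 14), (qa, Jo, 8, 17, 1, 8), (qa, Jo, 8, 17, 35, 39)}
σ[region ≠ p2]: keep tuples satisfying region ≠ p2 → {(fin, Ned, 23, 14, 1, 33), (fin, Ned, 23, 14, 33, 28), (fin, Ned, 23, 14, 4, 26), (hr, Ada, 26, 30, 21, 26), (hr, Ada, 26, 30, 28, 14), (k2, Wes, 23, 20, 1, 33), (k2, Wes, 23, 20, 33, 28), (k2, Wes, 23, 20, 4, 26), (ops, Rae, 8, 14, 1, 8), (ops, Rae, 8, 14, 35, 39), (p3, Eve, 23, 18, 1, 33), (p3, Eve, 23, 18, 33, 28), (p3, Eve, 23, 18, 4, 26), (p3, Eve, 26, 8, 21, 26), (p3, Eve, 26, 8, 28, 14), (qa, Jo, 8, 17, 1, 8), (qa, Jo, 8, 17, 35, 39)}
Projecting to sid (11 duplicate(s) eliminated): {14, 26, 28, 33, 39, 8}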